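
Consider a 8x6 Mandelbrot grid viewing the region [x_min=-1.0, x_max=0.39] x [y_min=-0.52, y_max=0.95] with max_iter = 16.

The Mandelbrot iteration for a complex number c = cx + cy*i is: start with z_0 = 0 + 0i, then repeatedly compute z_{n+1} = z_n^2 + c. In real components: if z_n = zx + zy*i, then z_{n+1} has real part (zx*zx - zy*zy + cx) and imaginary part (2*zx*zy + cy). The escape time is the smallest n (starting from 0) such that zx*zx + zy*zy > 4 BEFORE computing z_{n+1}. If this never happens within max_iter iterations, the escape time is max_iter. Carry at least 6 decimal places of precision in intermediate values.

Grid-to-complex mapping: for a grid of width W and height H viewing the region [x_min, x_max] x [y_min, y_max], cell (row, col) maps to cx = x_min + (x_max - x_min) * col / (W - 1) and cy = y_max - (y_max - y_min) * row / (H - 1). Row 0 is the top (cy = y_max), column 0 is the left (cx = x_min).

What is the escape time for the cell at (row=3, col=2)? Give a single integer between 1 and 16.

z_0 = 0 + 0i, c = -0.6029 + 0.0680i
Iter 1: z = -0.6029 + 0.0680i, |z|^2 = 0.3681
Iter 2: z = -0.2440 + -0.0140i, |z|^2 = 0.0598
Iter 3: z = -0.5435 + 0.0748i, |z|^2 = 0.3010
Iter 4: z = -0.3131 + -0.0133i, |z|^2 = 0.0982
Iter 5: z = -0.5050 + 0.0764i, |z|^2 = 0.2609
Iter 6: z = -0.3536 + -0.0091i, |z|^2 = 0.1251
Iter 7: z = -0.4779 + 0.0744i, |z|^2 = 0.2339
Iter 8: z = -0.3800 + -0.0032i, |z|^2 = 0.1444
Iter 9: z = -0.4584 + 0.0704i, |z|^2 = 0.2151
Iter 10: z = -0.3976 + 0.0035i, |z|^2 = 0.1581
Iter 11: z = -0.4447 + 0.0653i, |z|^2 = 0.2021
Iter 12: z = -0.4093 + 0.0100i, |z|^2 = 0.1676
Iter 13: z = -0.4354 + 0.0598i, |z|^2 = 0.1932
Iter 14: z = -0.4168 + 0.0159i, |z|^2 = 0.1740
Iter 15: z = -0.4293 + 0.0548i, |z|^2 = 0.1873

Answer: 16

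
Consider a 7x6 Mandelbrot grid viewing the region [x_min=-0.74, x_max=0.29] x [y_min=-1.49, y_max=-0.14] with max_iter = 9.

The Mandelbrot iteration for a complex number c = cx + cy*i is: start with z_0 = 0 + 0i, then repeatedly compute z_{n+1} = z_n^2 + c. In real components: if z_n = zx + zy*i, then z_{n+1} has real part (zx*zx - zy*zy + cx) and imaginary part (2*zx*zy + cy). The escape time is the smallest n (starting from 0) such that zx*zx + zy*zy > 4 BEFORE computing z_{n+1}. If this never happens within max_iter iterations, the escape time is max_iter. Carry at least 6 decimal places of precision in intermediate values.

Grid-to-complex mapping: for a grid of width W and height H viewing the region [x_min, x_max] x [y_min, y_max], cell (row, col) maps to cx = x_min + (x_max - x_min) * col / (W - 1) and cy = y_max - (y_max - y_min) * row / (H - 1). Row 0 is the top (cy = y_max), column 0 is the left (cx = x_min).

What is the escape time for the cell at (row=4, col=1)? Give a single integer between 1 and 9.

Answer: 3

Derivation:
z_0 = 0 + 0i, c = -0.5683 + -1.2200i
Iter 1: z = -0.5683 + -1.2200i, |z|^2 = 1.8114
Iter 2: z = -1.7337 + 0.1667i, |z|^2 = 3.0336
Iter 3: z = 2.4097 + -1.7981i, |z|^2 = 9.0399
Escaped at iteration 3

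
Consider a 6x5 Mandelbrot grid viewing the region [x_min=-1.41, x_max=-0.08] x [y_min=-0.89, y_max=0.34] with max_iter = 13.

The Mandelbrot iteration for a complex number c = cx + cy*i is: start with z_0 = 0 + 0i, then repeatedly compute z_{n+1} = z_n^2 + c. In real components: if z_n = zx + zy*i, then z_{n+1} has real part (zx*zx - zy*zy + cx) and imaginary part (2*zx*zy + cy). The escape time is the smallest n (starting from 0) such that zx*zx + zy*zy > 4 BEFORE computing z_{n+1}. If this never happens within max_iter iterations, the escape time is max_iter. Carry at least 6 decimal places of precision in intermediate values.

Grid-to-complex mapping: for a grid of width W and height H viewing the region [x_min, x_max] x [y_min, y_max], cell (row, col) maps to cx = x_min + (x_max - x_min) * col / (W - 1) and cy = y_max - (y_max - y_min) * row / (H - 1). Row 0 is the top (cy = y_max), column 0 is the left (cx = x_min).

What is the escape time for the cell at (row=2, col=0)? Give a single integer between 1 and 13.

z_0 = 0 + 0i, c = -1.4100 + -0.2750i
Iter 1: z = -1.4100 + -0.2750i, |z|^2 = 2.0637
Iter 2: z = 0.5025 + 0.5005i, |z|^2 = 0.5030
Iter 3: z = -1.4080 + 0.2280i, |z|^2 = 2.0345
Iter 4: z = 0.5205 + -0.9170i, |z|^2 = 1.1118
Iter 5: z = -1.9799 + -1.2297i, |z|^2 = 5.4321
Escaped at iteration 5

Answer: 5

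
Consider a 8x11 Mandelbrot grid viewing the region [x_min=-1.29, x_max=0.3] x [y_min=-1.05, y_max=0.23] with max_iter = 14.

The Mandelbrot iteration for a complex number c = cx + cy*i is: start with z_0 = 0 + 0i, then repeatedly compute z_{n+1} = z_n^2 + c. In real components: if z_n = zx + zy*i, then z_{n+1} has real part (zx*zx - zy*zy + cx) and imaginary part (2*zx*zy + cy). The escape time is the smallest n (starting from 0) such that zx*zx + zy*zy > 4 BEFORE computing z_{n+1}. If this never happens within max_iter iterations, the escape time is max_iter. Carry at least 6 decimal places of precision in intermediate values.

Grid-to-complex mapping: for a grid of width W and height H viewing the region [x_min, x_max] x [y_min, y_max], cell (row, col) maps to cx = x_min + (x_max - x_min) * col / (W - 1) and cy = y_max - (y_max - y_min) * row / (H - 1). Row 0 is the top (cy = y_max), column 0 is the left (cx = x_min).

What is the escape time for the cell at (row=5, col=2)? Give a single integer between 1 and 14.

z_0 = 0 + 0i, c = -0.8357 + -0.4100i
Iter 1: z = -0.8357 + -0.4100i, |z|^2 = 0.8665
Iter 2: z = -0.3054 + 0.2753i, |z|^2 = 0.1690
Iter 3: z = -0.8182 + -0.5781i, |z|^2 = 1.0037
Iter 4: z = -0.5005 + 0.5361i, |z|^2 = 0.5379
Iter 5: z = -0.8727 + -0.9466i, |z|^2 = 1.6576
Iter 6: z = -0.9702 + 1.2421i, |z|^2 = 2.4842
Iter 7: z = -1.4372 + -2.8203i, |z|^2 = 10.0198
Escaped at iteration 7

Answer: 7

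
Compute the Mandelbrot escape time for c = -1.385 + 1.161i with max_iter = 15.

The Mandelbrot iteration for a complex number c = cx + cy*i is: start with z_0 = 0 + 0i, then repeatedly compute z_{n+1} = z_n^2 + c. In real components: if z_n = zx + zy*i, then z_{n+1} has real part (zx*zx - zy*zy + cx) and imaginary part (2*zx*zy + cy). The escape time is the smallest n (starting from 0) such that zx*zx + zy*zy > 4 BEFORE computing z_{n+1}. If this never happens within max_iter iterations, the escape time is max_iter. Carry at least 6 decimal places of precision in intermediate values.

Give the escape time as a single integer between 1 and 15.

Answer: 2

Derivation:
z_0 = 0 + 0i, c = -1.3850 + 1.1610i
Iter 1: z = -1.3850 + 1.1610i, |z|^2 = 3.2661
Iter 2: z = -0.8147 + -2.0550i, |z|^2 = 4.8866
Escaped at iteration 2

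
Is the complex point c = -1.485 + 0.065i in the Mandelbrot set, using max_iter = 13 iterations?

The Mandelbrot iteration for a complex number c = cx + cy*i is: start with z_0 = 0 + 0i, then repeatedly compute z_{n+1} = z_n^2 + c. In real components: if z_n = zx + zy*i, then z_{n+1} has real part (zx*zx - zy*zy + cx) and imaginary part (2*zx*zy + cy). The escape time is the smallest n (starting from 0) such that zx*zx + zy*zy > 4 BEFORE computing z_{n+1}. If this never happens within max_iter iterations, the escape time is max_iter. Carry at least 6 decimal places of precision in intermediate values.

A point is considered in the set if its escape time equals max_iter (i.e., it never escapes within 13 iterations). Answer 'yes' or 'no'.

z_0 = 0 + 0i, c = -1.4850 + 0.0650i
Iter 1: z = -1.4850 + 0.0650i, |z|^2 = 2.2095
Iter 2: z = 0.7160 + -0.1281i, |z|^2 = 0.5291
Iter 3: z = -0.9887 + -0.1184i, |z|^2 = 0.9916
Iter 4: z = -0.5214 + 0.2991i, |z|^2 = 0.3613
Iter 5: z = -1.3026 + -0.2469i, |z|^2 = 1.7577
Iter 6: z = 0.1508 + 0.7081i, |z|^2 = 0.5242
Iter 7: z = -1.9637 + 0.2785i, |z|^2 = 3.9338
Iter 8: z = 2.2937 + -1.0290i, |z|^2 = 6.3196
Escaped at iteration 8

Answer: no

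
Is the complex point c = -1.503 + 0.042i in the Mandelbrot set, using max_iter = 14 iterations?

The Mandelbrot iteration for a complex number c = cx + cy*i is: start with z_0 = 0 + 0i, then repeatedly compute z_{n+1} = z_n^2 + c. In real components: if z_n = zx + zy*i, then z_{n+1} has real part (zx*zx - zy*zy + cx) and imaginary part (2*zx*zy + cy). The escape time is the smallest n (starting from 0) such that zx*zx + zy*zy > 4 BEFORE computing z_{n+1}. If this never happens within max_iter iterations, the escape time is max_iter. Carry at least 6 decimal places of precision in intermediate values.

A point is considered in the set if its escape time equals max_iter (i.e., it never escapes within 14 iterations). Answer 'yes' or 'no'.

Answer: no

Derivation:
z_0 = 0 + 0i, c = -1.5030 + 0.0420i
Iter 1: z = -1.5030 + 0.0420i, |z|^2 = 2.2608
Iter 2: z = 0.7542 + -0.0843i, |z|^2 = 0.5760
Iter 3: z = -0.9412 + -0.0851i, |z|^2 = 0.8931
Iter 4: z = -0.6244 + 0.2022i, |z|^2 = 0.4307
Iter 5: z = -1.1541 + -0.2105i, |z|^2 = 1.3761
Iter 6: z = -0.2155 + 0.5278i, |z|^2 = 0.3250
Iter 7: z = -1.7351 + -0.1854i, |z|^2 = 3.0451
Iter 8: z = 1.4733 + 0.6855i, |z|^2 = 2.6405
Iter 9: z = 0.1977 + 2.0619i, |z|^2 = 4.2904
Escaped at iteration 9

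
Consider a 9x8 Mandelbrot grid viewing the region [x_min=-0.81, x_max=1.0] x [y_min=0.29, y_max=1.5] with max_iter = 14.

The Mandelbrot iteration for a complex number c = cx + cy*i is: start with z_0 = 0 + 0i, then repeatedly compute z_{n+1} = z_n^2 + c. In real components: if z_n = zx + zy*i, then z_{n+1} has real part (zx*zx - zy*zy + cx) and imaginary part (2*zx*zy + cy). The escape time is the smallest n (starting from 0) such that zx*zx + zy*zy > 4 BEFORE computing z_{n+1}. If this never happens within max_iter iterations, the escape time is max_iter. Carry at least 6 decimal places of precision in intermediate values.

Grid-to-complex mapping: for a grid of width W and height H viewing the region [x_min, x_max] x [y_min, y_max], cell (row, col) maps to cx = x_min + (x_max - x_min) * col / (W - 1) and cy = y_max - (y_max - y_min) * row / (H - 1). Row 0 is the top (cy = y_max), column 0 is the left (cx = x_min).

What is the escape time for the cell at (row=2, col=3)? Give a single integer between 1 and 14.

Answer: 4

Derivation:
z_0 = 0 + 0i, c = -0.1313 + 1.1543i
Iter 1: z = -0.1313 + 1.1543i, |z|^2 = 1.3496
Iter 2: z = -1.4464 + 0.8513i, |z|^2 = 2.8168
Iter 3: z = 1.2361 + -1.3083i, |z|^2 = 3.2397
Iter 4: z = -0.3149 + -2.0802i, |z|^2 = 4.4264
Escaped at iteration 4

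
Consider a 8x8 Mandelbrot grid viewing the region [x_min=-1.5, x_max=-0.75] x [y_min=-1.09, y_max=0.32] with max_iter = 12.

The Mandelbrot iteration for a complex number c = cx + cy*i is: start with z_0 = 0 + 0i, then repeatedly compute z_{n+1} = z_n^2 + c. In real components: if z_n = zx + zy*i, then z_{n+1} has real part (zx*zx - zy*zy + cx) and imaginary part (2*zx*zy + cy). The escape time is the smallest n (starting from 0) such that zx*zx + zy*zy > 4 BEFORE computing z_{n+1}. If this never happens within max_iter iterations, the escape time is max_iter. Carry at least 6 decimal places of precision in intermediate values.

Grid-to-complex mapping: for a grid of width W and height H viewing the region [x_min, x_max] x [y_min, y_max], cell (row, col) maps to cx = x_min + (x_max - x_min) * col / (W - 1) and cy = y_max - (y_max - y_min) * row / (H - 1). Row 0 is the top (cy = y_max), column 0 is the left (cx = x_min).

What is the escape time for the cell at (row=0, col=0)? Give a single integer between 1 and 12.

z_0 = 0 + 0i, c = -1.5000 + 0.3200i
Iter 1: z = -1.5000 + 0.3200i, |z|^2 = 2.3524
Iter 2: z = 0.6476 + -0.6400i, |z|^2 = 0.8290
Iter 3: z = -1.4902 + -0.5089i, |z|^2 = 2.4797
Iter 4: z = 0.4617 + 1.8368i, |z|^2 = 3.5871
Iter 5: z = -4.6607 + 2.0162i, |z|^2 = 25.7876
Escaped at iteration 5

Answer: 5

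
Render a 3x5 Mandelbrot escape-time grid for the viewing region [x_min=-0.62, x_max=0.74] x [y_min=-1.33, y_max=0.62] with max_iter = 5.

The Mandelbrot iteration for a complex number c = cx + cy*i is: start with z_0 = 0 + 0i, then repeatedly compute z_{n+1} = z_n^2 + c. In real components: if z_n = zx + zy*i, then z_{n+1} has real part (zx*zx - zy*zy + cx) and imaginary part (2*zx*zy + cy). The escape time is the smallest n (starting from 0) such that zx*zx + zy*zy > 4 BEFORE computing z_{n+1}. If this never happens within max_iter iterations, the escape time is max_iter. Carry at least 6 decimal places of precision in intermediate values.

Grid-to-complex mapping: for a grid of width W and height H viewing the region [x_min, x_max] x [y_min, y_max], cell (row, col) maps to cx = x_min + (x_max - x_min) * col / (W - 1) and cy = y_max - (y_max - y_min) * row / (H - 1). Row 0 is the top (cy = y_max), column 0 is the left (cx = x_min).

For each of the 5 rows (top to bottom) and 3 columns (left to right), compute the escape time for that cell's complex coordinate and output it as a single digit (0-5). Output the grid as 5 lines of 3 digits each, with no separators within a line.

(row=0, col=0): c = -0.6200 + 0.6200i → escape time 5
(row=0, col=1): c = 0.0600 + 0.6200i → escape time 5
(row=0, col=2): c = 0.7400 + 0.6200i → escape time 3
(row=1, col=0): c = -0.6200 + 0.1325i → escape time 5
(row=1, col=1): c = 0.0600 + 0.1325i → escape time 5
(row=1, col=2): c = 0.7400 + 0.1325i → escape time 3
(row=2, col=0): c = -0.6200 + -0.3550i → escape time 5
(row=2, col=1): c = 0.0600 + -0.3550i → escape time 5
(row=2, col=2): c = 0.7400 + -0.3550i → escape time 3
(row=3, col=0): c = -0.6200 + -0.8425i → escape time 4
(row=3, col=1): c = 0.0600 + -0.8425i → escape time 5
(row=3, col=2): c = 0.7400 + -0.8425i → escape time 2
(row=4, col=0): c = -0.6200 + -1.3300i → escape time 2
(row=4, col=1): c = 0.0600 + -1.3300i → escape time 2
(row=4, col=2): c = 0.7400 + -1.3300i → escape time 2

Answer: 553
553
553
452
222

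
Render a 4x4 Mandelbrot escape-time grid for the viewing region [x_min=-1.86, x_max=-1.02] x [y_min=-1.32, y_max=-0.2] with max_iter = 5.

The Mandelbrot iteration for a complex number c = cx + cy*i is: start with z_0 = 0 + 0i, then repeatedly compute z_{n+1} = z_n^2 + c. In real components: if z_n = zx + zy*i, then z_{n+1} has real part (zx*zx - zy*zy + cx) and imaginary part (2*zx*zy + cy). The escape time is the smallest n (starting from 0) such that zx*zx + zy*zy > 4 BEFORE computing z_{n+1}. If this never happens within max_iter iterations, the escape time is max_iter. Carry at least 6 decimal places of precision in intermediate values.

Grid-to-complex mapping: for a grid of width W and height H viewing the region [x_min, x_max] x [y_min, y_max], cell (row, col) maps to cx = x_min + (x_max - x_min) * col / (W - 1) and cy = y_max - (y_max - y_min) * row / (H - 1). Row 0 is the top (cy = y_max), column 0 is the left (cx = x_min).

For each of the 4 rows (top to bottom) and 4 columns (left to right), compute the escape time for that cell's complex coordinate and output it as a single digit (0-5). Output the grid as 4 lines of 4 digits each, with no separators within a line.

(row=0, col=0): c = -1.8600 + -0.2000i → escape time 4
(row=0, col=1): c = -1.5800 + -0.2000i → escape time 5
(row=0, col=2): c = -1.3000 + -0.2000i → escape time 5
(row=0, col=3): c = -1.0200 + -0.2000i → escape time 5
(row=1, col=0): c = -1.8600 + -0.5733i → escape time 2
(row=1, col=1): c = -1.5800 + -0.5733i → escape time 3
(row=1, col=2): c = -1.3000 + -0.5733i → escape time 3
(row=1, col=3): c = -1.0200 + -0.5733i → escape time 5
(row=2, col=0): c = -1.8600 + -0.9467i → escape time 1
(row=2, col=1): c = -1.5800 + -0.9467i → escape time 2
(row=2, col=2): c = -1.3000 + -0.9467i → escape time 3
(row=2, col=3): c = -1.0200 + -0.9467i → escape time 3
(row=3, col=0): c = -1.8600 + -1.3200i → escape time 1
(row=3, col=1): c = -1.5800 + -1.3200i → escape time 1
(row=3, col=2): c = -1.3000 + -1.3200i → escape time 2
(row=3, col=3): c = -1.0200 + -1.3200i → escape time 2

Answer: 4555
2335
1233
1122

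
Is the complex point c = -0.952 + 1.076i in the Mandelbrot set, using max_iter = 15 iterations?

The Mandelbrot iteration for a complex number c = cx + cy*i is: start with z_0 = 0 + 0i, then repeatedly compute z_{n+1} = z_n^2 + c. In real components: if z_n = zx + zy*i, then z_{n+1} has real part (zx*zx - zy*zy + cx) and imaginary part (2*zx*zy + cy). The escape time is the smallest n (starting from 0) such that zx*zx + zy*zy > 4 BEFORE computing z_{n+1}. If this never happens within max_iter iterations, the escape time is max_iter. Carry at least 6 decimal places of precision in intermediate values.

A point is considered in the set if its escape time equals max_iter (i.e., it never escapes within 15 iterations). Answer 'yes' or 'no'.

z_0 = 0 + 0i, c = -0.9520 + 1.0760i
Iter 1: z = -0.9520 + 1.0760i, |z|^2 = 2.0641
Iter 2: z = -1.2035 + -0.9727i, |z|^2 = 2.3945
Iter 3: z = -0.4498 + 3.4172i, |z|^2 = 11.8799
Escaped at iteration 3

Answer: no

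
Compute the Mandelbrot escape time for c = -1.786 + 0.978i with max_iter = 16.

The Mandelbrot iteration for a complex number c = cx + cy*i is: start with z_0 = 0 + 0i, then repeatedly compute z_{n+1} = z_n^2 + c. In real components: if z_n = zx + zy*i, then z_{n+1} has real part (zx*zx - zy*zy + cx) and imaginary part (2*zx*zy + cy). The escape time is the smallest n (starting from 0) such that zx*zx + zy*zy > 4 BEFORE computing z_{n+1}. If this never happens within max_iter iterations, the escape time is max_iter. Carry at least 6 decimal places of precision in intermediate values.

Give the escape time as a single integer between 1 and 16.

z_0 = 0 + 0i, c = -1.7860 + 0.9780i
Iter 1: z = -1.7860 + 0.9780i, |z|^2 = 4.1463
Escaped at iteration 1

Answer: 1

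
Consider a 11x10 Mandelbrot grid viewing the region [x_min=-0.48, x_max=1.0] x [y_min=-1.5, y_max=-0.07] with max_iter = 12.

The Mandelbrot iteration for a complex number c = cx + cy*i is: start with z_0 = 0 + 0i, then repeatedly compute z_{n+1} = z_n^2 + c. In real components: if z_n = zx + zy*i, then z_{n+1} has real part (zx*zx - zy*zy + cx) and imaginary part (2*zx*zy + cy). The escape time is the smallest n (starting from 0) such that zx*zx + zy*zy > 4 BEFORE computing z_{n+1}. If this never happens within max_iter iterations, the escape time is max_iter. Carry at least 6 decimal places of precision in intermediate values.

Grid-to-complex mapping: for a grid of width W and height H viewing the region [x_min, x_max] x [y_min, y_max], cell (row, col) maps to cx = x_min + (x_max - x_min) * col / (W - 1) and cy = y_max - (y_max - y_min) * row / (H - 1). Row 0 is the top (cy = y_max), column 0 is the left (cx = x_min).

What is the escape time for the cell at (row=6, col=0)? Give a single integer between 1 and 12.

z_0 = 0 + 0i, c = -0.4800 + -1.0233i
Iter 1: z = -0.4800 + -1.0233i, |z|^2 = 1.2776
Iter 2: z = -1.2968 + -0.0409i, |z|^2 = 1.6834
Iter 3: z = 1.2000 + -0.9172i, |z|^2 = 2.2813
Iter 4: z = 0.1189 + -3.2246i, |z|^2 = 10.4123
Escaped at iteration 4

Answer: 4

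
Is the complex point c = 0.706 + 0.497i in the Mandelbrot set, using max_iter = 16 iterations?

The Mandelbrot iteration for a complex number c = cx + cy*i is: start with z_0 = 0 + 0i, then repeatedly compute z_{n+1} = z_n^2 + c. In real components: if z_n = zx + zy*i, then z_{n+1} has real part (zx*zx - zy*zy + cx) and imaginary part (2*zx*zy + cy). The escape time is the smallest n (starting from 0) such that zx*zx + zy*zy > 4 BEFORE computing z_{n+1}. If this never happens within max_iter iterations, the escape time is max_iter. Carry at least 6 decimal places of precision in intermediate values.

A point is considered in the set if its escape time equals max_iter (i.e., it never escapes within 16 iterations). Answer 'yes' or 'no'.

z_0 = 0 + 0i, c = 0.7060 + 0.4970i
Iter 1: z = 0.7060 + 0.4970i, |z|^2 = 0.7454
Iter 2: z = 0.9574 + 1.1988i, |z|^2 = 2.3537
Iter 3: z = 0.1856 + 2.7925i, |z|^2 = 7.8323
Escaped at iteration 3

Answer: no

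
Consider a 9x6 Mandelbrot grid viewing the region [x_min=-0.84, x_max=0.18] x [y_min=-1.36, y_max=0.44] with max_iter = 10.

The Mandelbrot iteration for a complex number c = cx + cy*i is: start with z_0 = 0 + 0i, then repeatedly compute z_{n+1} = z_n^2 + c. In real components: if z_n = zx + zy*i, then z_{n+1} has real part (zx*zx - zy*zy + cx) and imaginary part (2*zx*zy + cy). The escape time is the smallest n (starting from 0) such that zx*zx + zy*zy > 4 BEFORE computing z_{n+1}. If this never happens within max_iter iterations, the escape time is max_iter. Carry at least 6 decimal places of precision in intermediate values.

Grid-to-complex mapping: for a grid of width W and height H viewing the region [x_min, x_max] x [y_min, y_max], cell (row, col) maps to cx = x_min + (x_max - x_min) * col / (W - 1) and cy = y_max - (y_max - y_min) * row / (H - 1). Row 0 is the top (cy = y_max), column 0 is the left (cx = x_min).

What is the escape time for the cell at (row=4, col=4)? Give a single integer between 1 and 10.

Answer: 5

Derivation:
z_0 = 0 + 0i, c = -0.3300 + -1.0000i
Iter 1: z = -0.3300 + -1.0000i, |z|^2 = 1.1089
Iter 2: z = -1.2211 + -0.3400i, |z|^2 = 1.6067
Iter 3: z = 1.0455 + -0.1697i, |z|^2 = 1.1218
Iter 4: z = 0.7343 + -1.3547i, |z|^2 = 2.3744
Iter 5: z = -1.6262 + -2.9895i, |z|^2 = 11.5813
Escaped at iteration 5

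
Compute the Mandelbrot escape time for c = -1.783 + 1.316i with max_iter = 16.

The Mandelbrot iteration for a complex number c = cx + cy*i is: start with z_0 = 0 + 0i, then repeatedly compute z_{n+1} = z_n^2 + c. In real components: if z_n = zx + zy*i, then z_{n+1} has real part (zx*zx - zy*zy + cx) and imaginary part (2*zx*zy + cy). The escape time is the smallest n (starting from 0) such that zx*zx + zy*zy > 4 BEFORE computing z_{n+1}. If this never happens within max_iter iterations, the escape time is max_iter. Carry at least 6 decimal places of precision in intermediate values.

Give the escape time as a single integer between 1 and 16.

Answer: 1

Derivation:
z_0 = 0 + 0i, c = -1.7830 + 1.3160i
Iter 1: z = -1.7830 + 1.3160i, |z|^2 = 4.9109
Escaped at iteration 1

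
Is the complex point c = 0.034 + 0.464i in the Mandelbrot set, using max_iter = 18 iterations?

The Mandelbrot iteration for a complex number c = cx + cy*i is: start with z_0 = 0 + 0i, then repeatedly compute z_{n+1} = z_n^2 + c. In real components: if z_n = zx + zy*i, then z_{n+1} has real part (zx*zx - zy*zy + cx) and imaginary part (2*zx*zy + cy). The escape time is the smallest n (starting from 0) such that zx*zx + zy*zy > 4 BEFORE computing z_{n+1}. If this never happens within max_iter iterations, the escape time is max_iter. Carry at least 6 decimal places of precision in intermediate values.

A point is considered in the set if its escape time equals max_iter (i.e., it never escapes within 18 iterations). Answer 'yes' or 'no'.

Answer: yes

Derivation:
z_0 = 0 + 0i, c = 0.0340 + 0.4640i
Iter 1: z = 0.0340 + 0.4640i, |z|^2 = 0.2165
Iter 2: z = -0.1801 + 0.4956i, |z|^2 = 0.2780
Iter 3: z = -0.1791 + 0.2855i, |z|^2 = 0.1136
Iter 4: z = -0.0154 + 0.3617i, |z|^2 = 0.1311
Iter 5: z = -0.0966 + 0.4529i, |z|^2 = 0.2144
Iter 6: z = -0.1617 + 0.3765i, |z|^2 = 0.1679
Iter 7: z = -0.0816 + 0.3422i, |z|^2 = 0.1238
Iter 8: z = -0.0765 + 0.4082i, |z|^2 = 0.1724
Iter 9: z = -0.1268 + 0.4016i, |z|^2 = 0.1773
Iter 10: z = -0.1112 + 0.3622i, |z|^2 = 0.1436
Iter 11: z = -0.0848 + 0.3834i, |z|^2 = 0.1542
Iter 12: z = -0.1058 + 0.3990i, |z|^2 = 0.1704
Iter 13: z = -0.1140 + 0.3796i, |z|^2 = 0.1571
Iter 14: z = -0.0971 + 0.3775i, |z|^2 = 0.1519
Iter 15: z = -0.0991 + 0.3907i, |z|^2 = 0.1625
Iter 16: z = -0.1088 + 0.3866i, |z|^2 = 0.1613
Iter 17: z = -0.1036 + 0.3798i, |z|^2 = 0.1550
Did not escape in 18 iterations → in set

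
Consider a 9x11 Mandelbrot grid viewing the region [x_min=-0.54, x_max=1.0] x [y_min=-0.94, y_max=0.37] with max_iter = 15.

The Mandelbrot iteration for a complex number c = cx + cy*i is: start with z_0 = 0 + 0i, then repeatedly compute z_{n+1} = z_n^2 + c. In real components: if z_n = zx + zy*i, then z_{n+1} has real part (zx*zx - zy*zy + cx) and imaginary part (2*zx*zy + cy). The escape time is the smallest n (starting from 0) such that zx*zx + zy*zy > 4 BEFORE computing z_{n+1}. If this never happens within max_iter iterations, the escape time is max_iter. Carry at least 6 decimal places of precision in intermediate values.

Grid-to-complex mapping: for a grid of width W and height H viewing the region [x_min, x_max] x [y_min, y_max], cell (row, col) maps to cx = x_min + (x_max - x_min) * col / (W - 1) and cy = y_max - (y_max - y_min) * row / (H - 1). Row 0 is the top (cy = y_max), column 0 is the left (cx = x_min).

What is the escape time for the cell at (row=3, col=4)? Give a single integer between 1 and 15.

Answer: 15

Derivation:
z_0 = 0 + 0i, c = 0.2300 + -0.0230i
Iter 1: z = 0.2300 + -0.0230i, |z|^2 = 0.0534
Iter 2: z = 0.2824 + -0.0336i, |z|^2 = 0.0809
Iter 3: z = 0.3086 + -0.0420i, |z|^2 = 0.0970
Iter 4: z = 0.3235 + -0.0489i, |z|^2 = 0.1070
Iter 5: z = 0.3322 + -0.0546i, |z|^2 = 0.1134
Iter 6: z = 0.3374 + -0.0593i, |z|^2 = 0.1174
Iter 7: z = 0.3403 + -0.0630i, |z|^2 = 0.1198
Iter 8: z = 0.3418 + -0.0659i, |z|^2 = 0.1212
Iter 9: z = 0.3425 + -0.0681i, |z|^2 = 0.1219
Iter 10: z = 0.3427 + -0.0696i, |z|^2 = 0.1223
Iter 11: z = 0.3426 + -0.0707i, |z|^2 = 0.1224
Iter 12: z = 0.3424 + -0.0715i, |z|^2 = 0.1223
Iter 13: z = 0.3421 + -0.0719i, |z|^2 = 0.1222
Iter 14: z = 0.3419 + -0.0722i, |z|^2 = 0.1221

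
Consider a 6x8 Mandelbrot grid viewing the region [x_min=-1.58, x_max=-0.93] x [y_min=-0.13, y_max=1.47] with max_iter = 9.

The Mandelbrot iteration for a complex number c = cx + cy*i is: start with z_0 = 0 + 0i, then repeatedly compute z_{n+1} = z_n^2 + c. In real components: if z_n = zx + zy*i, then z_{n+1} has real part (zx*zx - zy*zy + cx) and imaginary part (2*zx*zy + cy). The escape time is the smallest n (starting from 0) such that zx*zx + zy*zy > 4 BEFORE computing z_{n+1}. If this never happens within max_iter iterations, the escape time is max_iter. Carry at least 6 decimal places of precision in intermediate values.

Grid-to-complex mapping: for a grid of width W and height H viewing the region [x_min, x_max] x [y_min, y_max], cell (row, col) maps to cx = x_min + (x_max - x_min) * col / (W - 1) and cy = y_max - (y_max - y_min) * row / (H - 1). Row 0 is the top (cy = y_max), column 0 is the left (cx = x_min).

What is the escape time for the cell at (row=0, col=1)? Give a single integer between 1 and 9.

Answer: 1

Derivation:
z_0 = 0 + 0i, c = -1.4500 + 1.4700i
Iter 1: z = -1.4500 + 1.4700i, |z|^2 = 4.2634
Escaped at iteration 1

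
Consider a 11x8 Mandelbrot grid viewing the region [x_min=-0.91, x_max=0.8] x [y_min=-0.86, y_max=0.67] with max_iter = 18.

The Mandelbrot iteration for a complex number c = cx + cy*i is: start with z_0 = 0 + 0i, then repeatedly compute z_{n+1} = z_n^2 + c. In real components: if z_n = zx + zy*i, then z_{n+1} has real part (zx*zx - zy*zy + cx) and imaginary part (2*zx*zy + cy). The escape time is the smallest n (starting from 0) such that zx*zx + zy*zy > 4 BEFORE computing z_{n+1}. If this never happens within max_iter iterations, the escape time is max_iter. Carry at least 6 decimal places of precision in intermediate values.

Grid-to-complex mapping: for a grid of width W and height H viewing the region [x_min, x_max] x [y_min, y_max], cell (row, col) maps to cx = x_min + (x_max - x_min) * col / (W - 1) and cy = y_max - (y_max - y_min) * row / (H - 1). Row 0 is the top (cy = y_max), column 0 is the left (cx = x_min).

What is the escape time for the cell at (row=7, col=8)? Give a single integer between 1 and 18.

Answer: 3

Derivation:
z_0 = 0 + 0i, c = 0.4580 + -0.8600i
Iter 1: z = 0.4580 + -0.8600i, |z|^2 = 0.9494
Iter 2: z = -0.0718 + -1.6478i, |z|^2 = 2.7203
Iter 3: z = -2.2520 + -0.6233i, |z|^2 = 5.4597
Escaped at iteration 3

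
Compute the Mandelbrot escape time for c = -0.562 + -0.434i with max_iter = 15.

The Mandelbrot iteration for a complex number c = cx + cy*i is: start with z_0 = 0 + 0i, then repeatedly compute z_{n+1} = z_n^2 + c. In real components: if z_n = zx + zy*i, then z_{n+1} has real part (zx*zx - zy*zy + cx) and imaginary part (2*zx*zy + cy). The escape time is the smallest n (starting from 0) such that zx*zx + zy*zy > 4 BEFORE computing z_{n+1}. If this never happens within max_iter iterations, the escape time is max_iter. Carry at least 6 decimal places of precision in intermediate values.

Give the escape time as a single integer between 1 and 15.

z_0 = 0 + 0i, c = -0.5620 + -0.4340i
Iter 1: z = -0.5620 + -0.4340i, |z|^2 = 0.5042
Iter 2: z = -0.4345 + 0.0538i, |z|^2 = 0.1917
Iter 3: z = -0.3761 + -0.4808i, |z|^2 = 0.3726
Iter 4: z = -0.6517 + -0.0724i, |z|^2 = 0.4299
Iter 5: z = -0.1425 + -0.3397i, |z|^2 = 0.1357
Iter 6: z = -0.6571 + -0.3372i, |z|^2 = 0.5454
Iter 7: z = -0.2440 + 0.0091i, |z|^2 = 0.0596
Iter 8: z = -0.5026 + -0.4384i, |z|^2 = 0.4448
Iter 9: z = -0.5016 + 0.0067i, |z|^2 = 0.2517
Iter 10: z = -0.3104 + -0.4407i, |z|^2 = 0.2906
Iter 11: z = -0.6599 + -0.1604i, |z|^2 = 0.4612
Iter 12: z = -0.1523 + -0.2223i, |z|^2 = 0.0726
Iter 13: z = -0.5882 + -0.3663i, |z|^2 = 0.4802
Iter 14: z = -0.3502 + -0.0031i, |z|^2 = 0.1226

Answer: 15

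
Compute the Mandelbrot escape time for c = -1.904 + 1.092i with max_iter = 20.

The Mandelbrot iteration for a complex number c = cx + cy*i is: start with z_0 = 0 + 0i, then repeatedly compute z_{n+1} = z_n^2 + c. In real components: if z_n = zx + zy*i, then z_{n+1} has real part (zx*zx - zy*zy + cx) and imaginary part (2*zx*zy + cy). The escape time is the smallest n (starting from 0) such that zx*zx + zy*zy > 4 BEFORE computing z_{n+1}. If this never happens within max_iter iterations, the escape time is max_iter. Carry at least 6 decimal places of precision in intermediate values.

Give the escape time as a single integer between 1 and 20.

Answer: 1

Derivation:
z_0 = 0 + 0i, c = -1.9040 + 1.0920i
Iter 1: z = -1.9040 + 1.0920i, |z|^2 = 4.8177
Escaped at iteration 1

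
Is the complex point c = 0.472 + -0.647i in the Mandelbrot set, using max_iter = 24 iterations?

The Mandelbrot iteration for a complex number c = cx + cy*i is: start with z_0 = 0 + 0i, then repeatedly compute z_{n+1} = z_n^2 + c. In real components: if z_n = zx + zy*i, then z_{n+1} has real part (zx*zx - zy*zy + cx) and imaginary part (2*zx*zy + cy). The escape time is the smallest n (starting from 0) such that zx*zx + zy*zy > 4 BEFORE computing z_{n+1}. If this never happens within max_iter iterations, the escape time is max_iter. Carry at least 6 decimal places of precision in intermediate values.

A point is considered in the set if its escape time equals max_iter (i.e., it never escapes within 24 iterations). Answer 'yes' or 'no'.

z_0 = 0 + 0i, c = 0.4720 + -0.6470i
Iter 1: z = 0.4720 + -0.6470i, |z|^2 = 0.6414
Iter 2: z = 0.2762 + -1.2578i, |z|^2 = 1.6583
Iter 3: z = -1.0337 + -1.3417i, |z|^2 = 2.8688
Iter 4: z = -0.2597 + 2.1269i, |z|^2 = 4.5912
Escaped at iteration 4

Answer: no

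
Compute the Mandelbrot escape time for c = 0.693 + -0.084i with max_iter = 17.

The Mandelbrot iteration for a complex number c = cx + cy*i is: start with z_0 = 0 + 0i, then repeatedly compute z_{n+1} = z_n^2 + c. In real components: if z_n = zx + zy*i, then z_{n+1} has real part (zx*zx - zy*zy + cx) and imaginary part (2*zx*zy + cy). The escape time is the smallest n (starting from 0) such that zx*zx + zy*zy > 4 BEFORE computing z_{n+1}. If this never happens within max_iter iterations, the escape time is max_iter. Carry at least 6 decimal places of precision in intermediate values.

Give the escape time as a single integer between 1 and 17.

Answer: 3

Derivation:
z_0 = 0 + 0i, c = 0.6930 + -0.0840i
Iter 1: z = 0.6930 + -0.0840i, |z|^2 = 0.4873
Iter 2: z = 1.1662 + -0.2004i, |z|^2 = 1.4002
Iter 3: z = 2.0128 + -0.5515i, |z|^2 = 4.3556
Escaped at iteration 3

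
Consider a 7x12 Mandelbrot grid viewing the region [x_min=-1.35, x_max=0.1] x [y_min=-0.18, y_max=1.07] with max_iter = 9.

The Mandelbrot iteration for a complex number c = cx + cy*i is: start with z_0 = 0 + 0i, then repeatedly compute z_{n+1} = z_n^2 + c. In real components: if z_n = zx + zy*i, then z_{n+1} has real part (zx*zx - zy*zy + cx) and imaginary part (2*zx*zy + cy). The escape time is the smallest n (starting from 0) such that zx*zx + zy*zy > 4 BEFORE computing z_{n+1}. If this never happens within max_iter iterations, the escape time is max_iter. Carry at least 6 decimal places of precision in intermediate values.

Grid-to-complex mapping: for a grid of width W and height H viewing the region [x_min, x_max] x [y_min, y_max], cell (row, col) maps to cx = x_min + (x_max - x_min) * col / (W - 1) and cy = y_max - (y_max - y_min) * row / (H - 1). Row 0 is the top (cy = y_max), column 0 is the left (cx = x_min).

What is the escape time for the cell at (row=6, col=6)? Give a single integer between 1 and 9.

z_0 = 0 + 0i, c = 0.1000 + 0.3882i
Iter 1: z = 0.1000 + 0.3882i, |z|^2 = 0.1607
Iter 2: z = -0.0407 + 0.4658i, |z|^2 = 0.2186
Iter 3: z = -0.1153 + 0.3503i, |z|^2 = 0.1360
Iter 4: z = -0.0094 + 0.3074i, |z|^2 = 0.0946
Iter 5: z = 0.0056 + 0.3824i, |z|^2 = 0.1463
Iter 6: z = -0.0462 + 0.3925i, |z|^2 = 0.1562
Iter 7: z = -0.0519 + 0.3519i, |z|^2 = 0.1265
Iter 8: z = -0.0212 + 0.3517i, |z|^2 = 0.1241

Answer: 9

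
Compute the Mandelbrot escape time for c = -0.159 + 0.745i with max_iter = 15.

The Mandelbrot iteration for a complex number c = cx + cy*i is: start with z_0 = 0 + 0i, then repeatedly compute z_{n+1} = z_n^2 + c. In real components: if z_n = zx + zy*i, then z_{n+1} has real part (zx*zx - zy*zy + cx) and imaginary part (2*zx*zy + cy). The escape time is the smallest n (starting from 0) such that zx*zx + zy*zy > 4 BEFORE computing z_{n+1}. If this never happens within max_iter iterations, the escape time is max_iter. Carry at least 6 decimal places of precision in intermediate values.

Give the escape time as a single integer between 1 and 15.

z_0 = 0 + 0i, c = -0.1590 + 0.7450i
Iter 1: z = -0.1590 + 0.7450i, |z|^2 = 0.5803
Iter 2: z = -0.6887 + 0.5081i, |z|^2 = 0.7325
Iter 3: z = 0.0572 + 0.0451i, |z|^2 = 0.0053
Iter 4: z = -0.1578 + 0.7502i, |z|^2 = 0.5876
Iter 5: z = -0.6969 + 0.5083i, |z|^2 = 0.7440
Iter 6: z = 0.0682 + 0.0366i, |z|^2 = 0.0060
Iter 7: z = -0.1557 + 0.7500i, |z|^2 = 0.5867
Iter 8: z = -0.6972 + 0.5115i, |z|^2 = 0.7478
Iter 9: z = 0.0655 + 0.0317i, |z|^2 = 0.0053
Iter 10: z = -0.1557 + 0.7492i, |z|^2 = 0.5855
Iter 11: z = -0.6960 + 0.5117i, |z|^2 = 0.7462
Iter 12: z = 0.0636 + 0.0327i, |z|^2 = 0.0051
Iter 13: z = -0.1560 + 0.7492i, |z|^2 = 0.5856
Iter 14: z = -0.6959 + 0.5112i, |z|^2 = 0.7456

Answer: 15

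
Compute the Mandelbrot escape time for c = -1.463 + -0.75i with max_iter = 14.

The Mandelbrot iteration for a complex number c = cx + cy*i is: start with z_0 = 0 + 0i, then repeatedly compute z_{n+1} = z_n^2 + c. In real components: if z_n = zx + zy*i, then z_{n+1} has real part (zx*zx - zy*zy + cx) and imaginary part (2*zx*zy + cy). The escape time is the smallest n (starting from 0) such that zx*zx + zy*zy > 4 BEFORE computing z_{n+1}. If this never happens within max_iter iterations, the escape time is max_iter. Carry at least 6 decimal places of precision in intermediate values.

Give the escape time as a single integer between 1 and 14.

Answer: 3

Derivation:
z_0 = 0 + 0i, c = -1.4630 + -0.7500i
Iter 1: z = -1.4630 + -0.7500i, |z|^2 = 2.7029
Iter 2: z = 0.1149 + 1.4445i, |z|^2 = 2.0998
Iter 3: z = -3.5364 + -0.4181i, |z|^2 = 12.6809
Escaped at iteration 3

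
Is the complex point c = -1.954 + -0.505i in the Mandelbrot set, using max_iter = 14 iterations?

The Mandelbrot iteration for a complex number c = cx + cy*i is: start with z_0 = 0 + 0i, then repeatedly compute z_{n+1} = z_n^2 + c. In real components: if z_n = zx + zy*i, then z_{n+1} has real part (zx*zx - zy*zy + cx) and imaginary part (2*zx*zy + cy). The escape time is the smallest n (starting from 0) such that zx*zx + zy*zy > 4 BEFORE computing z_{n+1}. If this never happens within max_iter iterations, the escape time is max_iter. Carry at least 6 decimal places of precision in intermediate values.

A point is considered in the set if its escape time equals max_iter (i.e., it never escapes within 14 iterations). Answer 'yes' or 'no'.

z_0 = 0 + 0i, c = -1.9540 + -0.5050i
Iter 1: z = -1.9540 + -0.5050i, |z|^2 = 4.0731
Escaped at iteration 1

Answer: no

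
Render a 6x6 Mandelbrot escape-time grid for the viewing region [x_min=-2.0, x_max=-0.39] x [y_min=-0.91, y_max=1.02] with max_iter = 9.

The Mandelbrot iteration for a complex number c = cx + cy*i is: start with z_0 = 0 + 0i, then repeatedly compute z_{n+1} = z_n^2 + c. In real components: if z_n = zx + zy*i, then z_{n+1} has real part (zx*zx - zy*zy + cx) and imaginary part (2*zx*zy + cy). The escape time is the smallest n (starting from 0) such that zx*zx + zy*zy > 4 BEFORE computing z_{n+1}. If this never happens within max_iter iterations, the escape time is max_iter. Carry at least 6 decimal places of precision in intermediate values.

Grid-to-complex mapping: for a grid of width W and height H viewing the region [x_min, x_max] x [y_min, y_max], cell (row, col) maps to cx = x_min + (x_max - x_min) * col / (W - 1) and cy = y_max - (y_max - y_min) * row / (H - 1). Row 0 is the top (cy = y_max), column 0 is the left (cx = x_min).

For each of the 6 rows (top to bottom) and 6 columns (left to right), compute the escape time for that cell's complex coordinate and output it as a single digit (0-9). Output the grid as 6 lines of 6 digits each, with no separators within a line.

Answer: 123334
133469
147999
159999
133579
123345

Derivation:
(row=0, col=0): c = -2.0000 + 1.0200i → escape time 1
(row=0, col=1): c = -1.6780 + 1.0200i → escape time 2
(row=0, col=2): c = -1.3560 + 1.0200i → escape time 3
(row=0, col=3): c = -1.0340 + 1.0200i → escape time 3
(row=0, col=4): c = -0.7120 + 1.0200i → escape time 3
(row=0, col=5): c = -0.3900 + 1.0200i → escape time 4
(row=1, col=0): c = -2.0000 + 0.6340i → escape time 1
(row=1, col=1): c = -1.6780 + 0.6340i → escape time 3
(row=1, col=2): c = -1.3560 + 0.6340i → escape time 3
(row=1, col=3): c = -1.0340 + 0.6340i → escape time 4
(row=1, col=4): c = -0.7120 + 0.6340i → escape time 6
(row=1, col=5): c = -0.3900 + 0.6340i → escape time 9
(row=2, col=0): c = -2.0000 + 0.2480i → escape time 1
(row=2, col=1): c = -1.6780 + 0.2480i → escape time 4
(row=2, col=2): c = -1.3560 + 0.2480i → escape time 7
(row=2, col=3): c = -1.0340 + 0.2480i → escape time 9
(row=2, col=4): c = -0.7120 + 0.2480i → escape time 9
(row=2, col=5): c = -0.3900 + 0.2480i → escape time 9
(row=3, col=0): c = -2.0000 + -0.1380i → escape time 1
(row=3, col=1): c = -1.6780 + -0.1380i → escape time 5
(row=3, col=2): c = -1.3560 + -0.1380i → escape time 9
(row=3, col=3): c = -1.0340 + -0.1380i → escape time 9
(row=3, col=4): c = -0.7120 + -0.1380i → escape time 9
(row=3, col=5): c = -0.3900 + -0.1380i → escape time 9
(row=4, col=0): c = -2.0000 + -0.5240i → escape time 1
(row=4, col=1): c = -1.6780 + -0.5240i → escape time 3
(row=4, col=2): c = -1.3560 + -0.5240i → escape time 3
(row=4, col=3): c = -1.0340 + -0.5240i → escape time 5
(row=4, col=4): c = -0.7120 + -0.5240i → escape time 7
(row=4, col=5): c = -0.3900 + -0.5240i → escape time 9
(row=5, col=0): c = -2.0000 + -0.9100i → escape time 1
(row=5, col=1): c = -1.6780 + -0.9100i → escape time 2
(row=5, col=2): c = -1.3560 + -0.9100i → escape time 3
(row=5, col=3): c = -1.0340 + -0.9100i → escape time 3
(row=5, col=4): c = -0.7120 + -0.9100i → escape time 4
(row=5, col=5): c = -0.3900 + -0.9100i → escape time 5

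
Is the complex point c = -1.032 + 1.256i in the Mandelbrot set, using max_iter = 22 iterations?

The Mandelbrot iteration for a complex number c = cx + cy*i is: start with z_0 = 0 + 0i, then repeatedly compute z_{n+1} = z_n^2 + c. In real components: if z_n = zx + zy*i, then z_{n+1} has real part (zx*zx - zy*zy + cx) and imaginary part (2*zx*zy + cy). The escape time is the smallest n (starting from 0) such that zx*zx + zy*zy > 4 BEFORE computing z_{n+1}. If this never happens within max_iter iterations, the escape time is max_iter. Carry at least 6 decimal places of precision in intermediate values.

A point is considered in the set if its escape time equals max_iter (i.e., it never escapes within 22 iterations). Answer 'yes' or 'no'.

Answer: no

Derivation:
z_0 = 0 + 0i, c = -1.0320 + 1.2560i
Iter 1: z = -1.0320 + 1.2560i, |z|^2 = 2.6426
Iter 2: z = -1.5445 + -1.3364i, |z|^2 = 4.1714
Escaped at iteration 2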